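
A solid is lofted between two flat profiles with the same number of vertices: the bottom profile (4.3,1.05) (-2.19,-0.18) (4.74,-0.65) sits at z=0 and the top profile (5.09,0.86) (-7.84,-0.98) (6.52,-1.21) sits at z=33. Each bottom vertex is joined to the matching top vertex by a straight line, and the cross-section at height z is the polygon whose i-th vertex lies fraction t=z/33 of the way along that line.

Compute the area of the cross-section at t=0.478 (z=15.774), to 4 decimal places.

Cross-section at t=0.478: each vertex is (1-t)·p0[i] + t·p1[i].
  v1: (1-0.478)·(4.3,1.05) + 0.478·(5.09,0.86) = (4.6776,0.9592)
  v2: (1-0.478)·(-2.19,-0.18) + 0.478·(-7.84,-0.98) = (-4.8907,-0.5624)
  v3: (1-0.478)·(4.74,-0.65) + 0.478·(6.52,-1.21) = (5.5908,-0.9177)
Shoelace sum Σ(x_i·y_{i+1} − x_{i+1}·y_i):
  i=1: 4.6776·-0.5624 − -4.8907·0.9592 = +2.0604 (running +2.0604)
  i=2: -4.8907·-0.9177 − 5.5908·-0.5624 = +7.6324 (running +9.6928)
  i=3: 5.5908·0.9592 − 4.6776·-0.9177 = +9.6552 (running +19.3479)
Area = |Σ|/2 = |19.3479|/2 = 9.6740

Area at t=0.478: 9.6740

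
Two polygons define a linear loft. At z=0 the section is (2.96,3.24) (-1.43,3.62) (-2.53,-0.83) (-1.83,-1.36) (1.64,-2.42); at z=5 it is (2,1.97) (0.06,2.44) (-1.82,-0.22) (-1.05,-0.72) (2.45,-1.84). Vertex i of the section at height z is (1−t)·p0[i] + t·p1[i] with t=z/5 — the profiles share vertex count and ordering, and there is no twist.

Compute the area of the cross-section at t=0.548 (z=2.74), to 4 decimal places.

Area at t=0.548: 16.2013

Cross-section at t=0.548: each vertex is (1-t)·p0[i] + t·p1[i].
  v1: (1-0.548)·(2.96,3.24) + 0.548·(2,1.97) = (2.4339,2.5440)
  v2: (1-0.548)·(-1.43,3.62) + 0.548·(0.06,2.44) = (-0.6135,2.9734)
  v3: (1-0.548)·(-2.53,-0.83) + 0.548·(-1.82,-0.22) = (-2.1409,-0.4957)
  v4: (1-0.548)·(-1.83,-1.36) + 0.548·(-1.05,-0.72) = (-1.4026,-1.0093)
  v5: (1-0.548)·(1.64,-2.42) + 0.548·(2.45,-1.84) = (2.0839,-2.1022)
Shoelace sum Σ(x_i·y_{i+1} − x_{i+1}·y_i):
  i=1: 2.4339·2.9734 − -0.6135·2.5440 = +8.7976 (running +8.7976)
  i=2: -0.6135·-0.4957 − -2.1409·2.9734 = +6.6698 (running +15.4675)
  i=3: -2.1409·-1.0093 − -1.4026·-0.4957 = +1.4655 (running +16.9330)
  i=4: -1.4026·-2.1022 − 2.0839·-1.0093 = +5.0516 (running +21.9846)
  i=5: 2.0839·2.5440 − 2.4339·-2.1022 = +10.4180 (running +32.4026)
Area = |Σ|/2 = |32.4026|/2 = 16.2013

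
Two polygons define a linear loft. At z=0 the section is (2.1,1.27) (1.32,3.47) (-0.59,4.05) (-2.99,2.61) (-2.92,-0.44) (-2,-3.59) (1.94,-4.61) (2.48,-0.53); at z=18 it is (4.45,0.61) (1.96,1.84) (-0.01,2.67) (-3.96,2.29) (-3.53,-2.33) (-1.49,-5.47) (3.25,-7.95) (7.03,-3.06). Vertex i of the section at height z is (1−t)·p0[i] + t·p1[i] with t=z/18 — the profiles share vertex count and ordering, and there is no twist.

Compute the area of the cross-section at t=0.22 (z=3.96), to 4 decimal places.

Area at t=0.22: 43.6509

Cross-section at t=0.22: each vertex is (1-t)·p0[i] + t·p1[i].
  v1: (1-0.22)·(2.1,1.27) + 0.22·(4.45,0.61) = (2.6170,1.1248)
  v2: (1-0.22)·(1.32,3.47) + 0.22·(1.96,1.84) = (1.4608,3.1114)
  v3: (1-0.22)·(-0.59,4.05) + 0.22·(-0.01,2.67) = (-0.4624,3.7464)
  v4: (1-0.22)·(-2.99,2.61) + 0.22·(-3.96,2.29) = (-3.2034,2.5396)
  v5: (1-0.22)·(-2.92,-0.44) + 0.22·(-3.53,-2.33) = (-3.0542,-0.8558)
  v6: (1-0.22)·(-2,-3.59) + 0.22·(-1.49,-5.47) = (-1.8878,-4.0036)
  v7: (1-0.22)·(1.94,-4.61) + 0.22·(3.25,-7.95) = (2.2282,-5.3448)
  v8: (1-0.22)·(2.48,-0.53) + 0.22·(7.03,-3.06) = (3.4810,-1.0866)
Shoelace sum Σ(x_i·y_{i+1} − x_{i+1}·y_i):
  i=1: 2.6170·3.1114 − 1.4608·1.1248 = +6.4994 (running +6.4994)
  i=2: 1.4608·3.7464 − -0.4624·3.1114 = +6.9115 (running +13.4109)
  i=3: -0.4624·2.5396 − -3.2034·3.7464 = +10.8269 (running +24.2378)
  i=4: -3.2034·-0.8558 − -3.0542·2.5396 = +10.4979 (running +34.7357)
  i=5: -3.0542·-4.0036 − -1.8878·-0.8558 = +10.6122 (running +45.3479)
  i=6: -1.8878·-5.3448 − 2.2282·-4.0036 = +19.0107 (running +64.3587)
  i=7: 2.2282·-1.0866 − 3.4810·-5.3448 = +16.1841 (running +80.5427)
  i=8: 3.4810·1.1248 − 2.6170·-1.0866 = +6.7591 (running +87.3018)
Area = |Σ|/2 = |87.3018|/2 = 43.6509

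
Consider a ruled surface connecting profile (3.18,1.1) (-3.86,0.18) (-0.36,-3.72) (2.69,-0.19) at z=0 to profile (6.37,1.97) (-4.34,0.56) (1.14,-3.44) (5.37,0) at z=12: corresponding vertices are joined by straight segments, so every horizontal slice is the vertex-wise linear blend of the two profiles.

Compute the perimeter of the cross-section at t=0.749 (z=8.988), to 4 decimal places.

Perimeter at t=0.749: 23.4874

Cross-section at t=0.749: each vertex is (1-t)·p0[i] + t·p1[i].
  v1: (1-0.749)·(3.18,1.1) + 0.749·(6.37,1.97) = (5.5693,1.7516)
  v2: (1-0.749)·(-3.86,0.18) + 0.749·(-4.34,0.56) = (-4.2195,0.4646)
  v3: (1-0.749)·(-0.36,-3.72) + 0.749·(1.14,-3.44) = (0.7635,-3.5103)
  v4: (1-0.749)·(2.69,-0.19) + 0.749·(5.37,0) = (4.6973,-0.0477)
Perimeter = Σ |v_{i+1} − v_i|:
  edge 1→2: √(-9.7888² + -1.2870²) = 9.8731 (running 9.8731)
  edge 2→3: √(4.9830² + -3.9749²) = 6.3742 (running 16.2473)
  edge 3→4: √(3.9338² + 3.4626²) = 5.2407 (running 21.4879)
  edge 4→1: √(0.8720² + 1.7993²) = 1.9995 (running 23.4874)
Perimeter = 23.4874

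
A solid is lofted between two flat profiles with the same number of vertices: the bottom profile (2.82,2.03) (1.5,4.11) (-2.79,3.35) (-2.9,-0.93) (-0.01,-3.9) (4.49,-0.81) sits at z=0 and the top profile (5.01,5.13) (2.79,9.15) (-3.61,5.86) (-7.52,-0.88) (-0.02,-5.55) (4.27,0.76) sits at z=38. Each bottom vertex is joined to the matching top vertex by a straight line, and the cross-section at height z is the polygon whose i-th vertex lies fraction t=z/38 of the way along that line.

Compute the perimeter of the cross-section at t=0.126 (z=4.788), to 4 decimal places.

Cross-section at t=0.126: each vertex is (1-t)·p0[i] + t·p1[i].
  v1: (1-0.126)·(2.82,2.03) + 0.126·(5.01,5.13) = (3.0959,2.4206)
  v2: (1-0.126)·(1.5,4.11) + 0.126·(2.79,9.15) = (1.6625,4.7450)
  v3: (1-0.126)·(-2.79,3.35) + 0.126·(-3.61,5.86) = (-2.8933,3.6663)
  v4: (1-0.126)·(-2.9,-0.93) + 0.126·(-7.52,-0.88) = (-3.4821,-0.9237)
  v5: (1-0.126)·(-0.01,-3.9) + 0.126·(-0.02,-5.55) = (-0.0113,-4.1079)
  v6: (1-0.126)·(4.49,-0.81) + 0.126·(4.27,0.76) = (4.4623,-0.6122)
Perimeter = Σ |v_{i+1} − v_i|:
  edge 1→2: √(-1.4334² + 2.3244²) = 2.7309 (running 2.7309)
  edge 2→3: √(-4.5559² + -1.0788²) = 4.6818 (running 7.4127)
  edge 3→4: √(-0.5888² + -4.5900²) = 4.6276 (running 12.0403)
  edge 4→5: √(3.4709² + -3.1842²) = 4.7102 (running 16.7505)
  edge 5→6: √(4.4735² + 3.4957²) = 5.6774 (running 22.4279)
  edge 6→1: √(-1.3663² + 3.0328²) = 3.3264 (running 25.7542)
Perimeter = 25.7542

Perimeter at t=0.126: 25.7542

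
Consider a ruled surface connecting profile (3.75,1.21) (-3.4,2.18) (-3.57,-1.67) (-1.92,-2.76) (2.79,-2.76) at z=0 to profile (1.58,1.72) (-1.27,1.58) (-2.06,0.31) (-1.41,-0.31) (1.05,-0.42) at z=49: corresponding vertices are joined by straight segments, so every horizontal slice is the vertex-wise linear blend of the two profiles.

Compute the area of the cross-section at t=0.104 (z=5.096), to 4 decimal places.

Area at t=0.104: 26.2873

Cross-section at t=0.104: each vertex is (1-t)·p0[i] + t·p1[i].
  v1: (1-0.104)·(3.75,1.21) + 0.104·(1.58,1.72) = (3.5243,1.2630)
  v2: (1-0.104)·(-3.4,2.18) + 0.104·(-1.27,1.58) = (-3.1785,2.1176)
  v3: (1-0.104)·(-3.57,-1.67) + 0.104·(-2.06,0.31) = (-3.4130,-1.4641)
  v4: (1-0.104)·(-1.92,-2.76) + 0.104·(-1.41,-0.31) = (-1.8670,-2.5052)
  v5: (1-0.104)·(2.79,-2.76) + 0.104·(1.05,-0.42) = (2.6090,-2.5166)
Shoelace sum Σ(x_i·y_{i+1} − x_{i+1}·y_i):
  i=1: 3.5243·2.1176 − -3.1785·1.2630 = +11.4776 (running +11.4776)
  i=2: -3.1785·-1.4641 − -3.4130·2.1176 = +11.8808 (running +23.3585)
  i=3: -3.4130·-2.5052 − -1.8670·-1.4641 = +5.8168 (running +29.1752)
  i=4: -1.8670·-2.5166 − 2.6090·-2.5052 = +11.2346 (running +40.4099)
  i=5: 2.6090·1.2630 − 3.5243·-2.5166 = +12.1648 (running +52.5746)
Area = |Σ|/2 = |52.5746|/2 = 26.2873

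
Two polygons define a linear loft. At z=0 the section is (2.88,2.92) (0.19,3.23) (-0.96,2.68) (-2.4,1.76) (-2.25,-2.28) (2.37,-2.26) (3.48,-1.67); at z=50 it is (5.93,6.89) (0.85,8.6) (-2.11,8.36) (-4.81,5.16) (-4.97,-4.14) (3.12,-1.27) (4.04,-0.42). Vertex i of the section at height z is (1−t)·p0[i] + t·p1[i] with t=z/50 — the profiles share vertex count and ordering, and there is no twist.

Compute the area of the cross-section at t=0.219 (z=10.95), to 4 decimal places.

Area at t=0.219: 39.7591

Cross-section at t=0.219: each vertex is (1-t)·p0[i] + t·p1[i].
  v1: (1-0.219)·(2.88,2.92) + 0.219·(5.93,6.89) = (3.5480,3.7894)
  v2: (1-0.219)·(0.19,3.23) + 0.219·(0.85,8.6) = (0.3345,4.4060)
  v3: (1-0.219)·(-0.96,2.68) + 0.219·(-2.11,8.36) = (-1.2119,3.9239)
  v4: (1-0.219)·(-2.4,1.76) + 0.219·(-4.81,5.16) = (-2.9278,2.5046)
  v5: (1-0.219)·(-2.25,-2.28) + 0.219·(-4.97,-4.14) = (-2.8457,-2.6873)
  v6: (1-0.219)·(2.37,-2.26) + 0.219·(3.12,-1.27) = (2.5343,-2.0432)
  v7: (1-0.219)·(3.48,-1.67) + 0.219·(4.04,-0.42) = (3.6026,-1.3962)
Shoelace sum Σ(x_i·y_{i+1} − x_{i+1}·y_i):
  i=1: 3.5480·4.4060 − 0.3345·3.7894 = +14.3647 (running +14.3647)
  i=2: 0.3345·3.9239 − -1.2119·4.4060 = +6.6522 (running +21.0168)
  i=3: -1.2119·2.5046 − -2.9278·3.9239 = +8.4532 (running +29.4700)
  i=4: -2.9278·-2.6873 − -2.8457·2.5046 = +14.9953 (running +44.4653)
  i=5: -2.8457·-2.0432 − 2.5343·-2.6873 = +12.6247 (running +57.0899)
  i=6: 2.5343·-1.3962 − 3.6026·-2.0432 = +3.8224 (running +60.9124)
  i=7: 3.6026·3.7894 − 3.5480·-1.3962 = +18.6058 (running +79.5182)
Area = |Σ|/2 = |79.5182|/2 = 39.7591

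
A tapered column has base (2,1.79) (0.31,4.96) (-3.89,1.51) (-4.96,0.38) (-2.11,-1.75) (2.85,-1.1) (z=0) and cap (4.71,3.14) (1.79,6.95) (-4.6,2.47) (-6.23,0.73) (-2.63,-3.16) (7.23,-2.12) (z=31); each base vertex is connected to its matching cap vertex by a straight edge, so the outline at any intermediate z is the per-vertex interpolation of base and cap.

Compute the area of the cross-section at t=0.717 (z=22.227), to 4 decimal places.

Area at t=0.717: 62.6231

Cross-section at t=0.717: each vertex is (1-t)·p0[i] + t·p1[i].
  v1: (1-0.717)·(2,1.79) + 0.717·(4.71,3.14) = (3.9431,2.7580)
  v2: (1-0.717)·(0.31,4.96) + 0.717·(1.79,6.95) = (1.3712,6.3868)
  v3: (1-0.717)·(-3.89,1.51) + 0.717·(-4.6,2.47) = (-4.3991,2.1983)
  v4: (1-0.717)·(-4.96,0.38) + 0.717·(-6.23,0.73) = (-5.8706,0.6309)
  v5: (1-0.717)·(-2.11,-1.75) + 0.717·(-2.63,-3.16) = (-2.4828,-2.7610)
  v6: (1-0.717)·(2.85,-1.1) + 0.717·(7.23,-2.12) = (5.9905,-1.8313)
Shoelace sum Σ(x_i·y_{i+1} − x_{i+1}·y_i):
  i=1: 3.9431·6.3868 − 1.3712·2.7580 = +21.4021 (running +21.4021)
  i=2: 1.3712·2.1983 − -4.3991·6.3868 = +31.1104 (running +52.5125)
  i=3: -4.3991·0.6309 − -5.8706·2.1983 = +10.1298 (running +62.6423)
  i=4: -5.8706·-2.7610 − -2.4828·0.6309 = +17.7751 (running +80.4174)
  i=5: -2.4828·-1.8313 − 5.9905·-2.7610 = +21.0864 (running +101.5038)
  i=6: 5.9905·2.7580 − 3.9431·-1.8313 = +23.7425 (running +125.2463)
Area = |Σ|/2 = |125.2463|/2 = 62.6231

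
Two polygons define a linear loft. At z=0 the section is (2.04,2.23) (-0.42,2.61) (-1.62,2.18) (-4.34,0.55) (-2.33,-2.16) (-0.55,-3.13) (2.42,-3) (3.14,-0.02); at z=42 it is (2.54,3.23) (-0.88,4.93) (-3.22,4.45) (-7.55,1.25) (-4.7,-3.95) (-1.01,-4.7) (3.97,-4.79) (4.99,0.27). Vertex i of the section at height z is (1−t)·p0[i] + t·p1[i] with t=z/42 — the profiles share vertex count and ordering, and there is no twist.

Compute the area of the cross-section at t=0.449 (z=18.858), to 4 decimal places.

Area at t=0.449: 52.2301

Cross-section at t=0.449: each vertex is (1-t)·p0[i] + t·p1[i].
  v1: (1-0.449)·(2.04,2.23) + 0.449·(2.54,3.23) = (2.2645,2.6790)
  v2: (1-0.449)·(-0.42,2.61) + 0.449·(-0.88,4.93) = (-0.6265,3.6517)
  v3: (1-0.449)·(-1.62,2.18) + 0.449·(-3.22,4.45) = (-2.3384,3.1992)
  v4: (1-0.449)·(-4.34,0.55) + 0.449·(-7.55,1.25) = (-5.7813,0.8643)
  v5: (1-0.449)·(-2.33,-2.16) + 0.449·(-4.7,-3.95) = (-3.3941,-2.9637)
  v6: (1-0.449)·(-0.55,-3.13) + 0.449·(-1.01,-4.7) = (-0.7565,-3.8349)
  v7: (1-0.449)·(2.42,-3) + 0.449·(3.97,-4.79) = (3.1159,-3.8037)
  v8: (1-0.449)·(3.14,-0.02) + 0.449·(4.99,0.27) = (3.9707,0.1102)
Shoelace sum Σ(x_i·y_{i+1} − x_{i+1}·y_i):
  i=1: 2.2645·3.6517 − -0.6265·2.6790 = +9.9477 (running +9.9477)
  i=2: -0.6265·3.1992 − -2.3384·3.6517 = +6.5346 (running +16.4824)
  i=3: -2.3384·0.8643 − -5.7813·3.1992 = +16.4746 (running +32.9570)
  i=4: -5.7813·-2.9637 − -3.3941·0.8643 = +20.0676 (running +53.0246)
  i=5: -3.3941·-3.8349 − -0.7565·-2.9637 = +10.7741 (running +63.7987)
  i=6: -0.7565·-3.8037 − 3.1159·-3.8349 = +14.8271 (running +78.6258)
  i=7: 3.1159·0.1102 − 3.9707·-3.8037 = +15.4466 (running +94.0724)
  i=8: 3.9707·2.6790 − 2.2645·0.1102 = +10.3878 (running +104.4602)
Area = |Σ|/2 = |104.4602|/2 = 52.2301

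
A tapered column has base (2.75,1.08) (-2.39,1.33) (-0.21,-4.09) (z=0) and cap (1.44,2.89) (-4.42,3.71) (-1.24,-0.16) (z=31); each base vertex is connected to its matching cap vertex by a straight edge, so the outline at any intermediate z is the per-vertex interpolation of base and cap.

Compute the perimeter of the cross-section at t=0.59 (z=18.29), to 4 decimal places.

Cross-section at t=0.59: each vertex is (1-t)·p0[i] + t·p1[i].
  v1: (1-0.59)·(2.75,1.08) + 0.59·(1.44,2.89) = (1.9771,2.1479)
  v2: (1-0.59)·(-2.39,1.33) + 0.59·(-4.42,3.71) = (-3.5877,2.7342)
  v3: (1-0.59)·(-0.21,-4.09) + 0.59·(-1.24,-0.16) = (-0.8177,-1.7713)
Perimeter = Σ |v_{i+1} − v_i|:
  edge 1→2: √(-5.5648² + 0.5863²) = 5.5956 (running 5.5956)
  edge 2→3: √(2.7700² + -4.5055²) = 5.2889 (running 10.8845)
  edge 3→1: √(2.7948² + 3.9192²) = 4.8136 (running 15.6981)
Perimeter = 15.6981

Perimeter at t=0.59: 15.6981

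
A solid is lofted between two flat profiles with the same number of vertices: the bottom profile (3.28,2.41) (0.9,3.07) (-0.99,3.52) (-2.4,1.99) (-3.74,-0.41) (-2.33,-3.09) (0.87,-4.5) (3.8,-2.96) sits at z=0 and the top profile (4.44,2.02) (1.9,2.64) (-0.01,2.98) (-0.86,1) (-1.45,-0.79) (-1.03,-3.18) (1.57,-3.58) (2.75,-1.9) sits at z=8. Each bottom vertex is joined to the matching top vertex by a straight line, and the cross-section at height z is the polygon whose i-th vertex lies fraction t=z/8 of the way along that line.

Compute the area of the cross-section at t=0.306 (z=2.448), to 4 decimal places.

Cross-section at t=0.306: each vertex is (1-t)·p0[i] + t·p1[i].
  v1: (1-0.306)·(3.28,2.41) + 0.306·(4.44,2.02) = (3.6350,2.2907)
  v2: (1-0.306)·(0.9,3.07) + 0.306·(1.9,2.64) = (1.2060,2.9384)
  v3: (1-0.306)·(-0.99,3.52) + 0.306·(-0.01,2.98) = (-0.6901,3.3548)
  v4: (1-0.306)·(-2.4,1.99) + 0.306·(-0.86,1) = (-1.9288,1.6871)
  v5: (1-0.306)·(-3.74,-0.41) + 0.306·(-1.45,-0.79) = (-3.0393,-0.5263)
  v6: (1-0.306)·(-2.33,-3.09) + 0.306·(-1.03,-3.18) = (-1.9322,-3.1175)
  v7: (1-0.306)·(0.87,-4.5) + 0.306·(1.57,-3.58) = (1.0842,-4.2185)
  v8: (1-0.306)·(3.8,-2.96) + 0.306·(2.75,-1.9) = (3.4787,-2.6356)
Shoelace sum Σ(x_i·y_{i+1} − x_{i+1}·y_i):
  i=1: 3.6350·2.9384 − 1.2060·2.2907 = +7.9185 (running +7.9185)
  i=2: 1.2060·3.3548 − -0.6901·2.9384 = +6.0737 (running +13.9922)
  i=3: -0.6901·1.6871 − -1.9288·3.3548 = +5.3063 (running +19.2985)
  i=4: -1.9288·-0.5263 − -3.0393·1.6871 = +6.1425 (running +25.4409)
  i=5: -3.0393·-3.1175 − -1.9322·-0.5263 = +8.4581 (running +33.8991)
  i=6: -1.9322·-4.2185 − 1.0842·-3.1175 = +11.5310 (running +45.4301)
  i=7: 1.0842·-2.6356 − 3.4787·-4.2185 = +11.8173 (running +57.2473)
  i=8: 3.4787·2.2907 − 3.6350·-2.6356 = +17.5490 (running +74.7963)
Area = |Σ|/2 = |74.7963|/2 = 37.3981

Area at t=0.306: 37.3981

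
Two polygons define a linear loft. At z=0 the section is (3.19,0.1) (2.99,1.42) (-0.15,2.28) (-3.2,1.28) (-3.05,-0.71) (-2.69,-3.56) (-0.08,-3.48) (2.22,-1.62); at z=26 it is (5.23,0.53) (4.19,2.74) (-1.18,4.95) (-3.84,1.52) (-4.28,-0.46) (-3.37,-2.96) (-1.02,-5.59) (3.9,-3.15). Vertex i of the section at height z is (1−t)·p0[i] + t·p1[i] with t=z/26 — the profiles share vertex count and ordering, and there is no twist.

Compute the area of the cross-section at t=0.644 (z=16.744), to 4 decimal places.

Cross-section at t=0.644: each vertex is (1-t)·p0[i] + t·p1[i].
  v1: (1-0.644)·(3.19,0.1) + 0.644·(5.23,0.53) = (4.5038,0.3769)
  v2: (1-0.644)·(2.99,1.42) + 0.644·(4.19,2.74) = (3.7628,2.2701)
  v3: (1-0.644)·(-0.15,2.28) + 0.644·(-1.18,4.95) = (-0.8133,3.9995)
  v4: (1-0.644)·(-3.2,1.28) + 0.644·(-3.84,1.52) = (-3.6122,1.4346)
  v5: (1-0.644)·(-3.05,-0.71) + 0.644·(-4.28,-0.46) = (-3.8421,-0.5490)
  v6: (1-0.644)·(-2.69,-3.56) + 0.644·(-3.37,-2.96) = (-3.1279,-3.1736)
  v7: (1-0.644)·(-0.08,-3.48) + 0.644·(-1.02,-5.59) = (-0.6854,-4.8388)
  v8: (1-0.644)·(2.22,-1.62) + 0.644·(3.9,-3.15) = (3.3019,-2.6053)
Shoelace sum Σ(x_i·y_{i+1} − x_{i+1}·y_i):
  i=1: 4.5038·2.2701 − 3.7628·0.3769 = +8.8056 (running +8.8056)
  i=2: 3.7628·3.9995 − -0.8133·2.2701 = +16.8955 (running +25.7012)
  i=3: -0.8133·1.4346 − -3.6122·3.9995 = +13.2800 (running +38.9812)
  i=4: -3.6122·-0.5490 − -3.8421·1.4346 = +7.4948 (running +46.4760)
  i=5: -3.8421·-3.1736 − -3.1279·-0.5490 = +10.4761 (running +56.9521)
  i=6: -3.1279·-4.8388 − -0.6854·-3.1736 = +12.9604 (running +69.9126)
  i=7: -0.6854·-2.6053 − 3.3019·-4.8388 = +17.7630 (running +87.6756)
  i=8: 3.3019·0.3769 − 4.5038·-2.6053 = +12.9783 (running +100.6539)
Area = |Σ|/2 = |100.6539|/2 = 50.3270

Area at t=0.644: 50.3270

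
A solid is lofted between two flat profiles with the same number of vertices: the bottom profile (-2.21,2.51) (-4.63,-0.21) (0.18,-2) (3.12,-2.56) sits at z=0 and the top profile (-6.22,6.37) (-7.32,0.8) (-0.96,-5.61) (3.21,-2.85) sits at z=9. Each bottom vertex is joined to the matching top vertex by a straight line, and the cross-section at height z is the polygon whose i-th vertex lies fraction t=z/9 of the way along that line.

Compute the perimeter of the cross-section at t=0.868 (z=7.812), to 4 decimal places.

Perimeter at t=0.868: 30.8555

Cross-section at t=0.868: each vertex is (1-t)·p0[i] + t·p1[i].
  v1: (1-0.868)·(-2.21,2.51) + 0.868·(-6.22,6.37) = (-5.6907,5.8605)
  v2: (1-0.868)·(-4.63,-0.21) + 0.868·(-7.32,0.8) = (-6.9649,0.6667)
  v3: (1-0.868)·(0.18,-2) + 0.868·(-0.96,-5.61) = (-0.8095,-5.1335)
  v4: (1-0.868)·(3.12,-2.56) + 0.868·(3.21,-2.85) = (3.1981,-2.8117)
Perimeter = Σ |v_{i+1} − v_i|:
  edge 1→2: √(-1.2742² + -5.1938²) = 5.3478 (running 5.3478)
  edge 2→3: √(6.1554² + -5.8002²) = 8.4576 (running 13.8054)
  edge 3→4: √(4.0076² + 2.3218²) = 4.6316 (running 18.4370)
  edge 4→1: √(-8.8888² + 8.6722²) = 12.4184 (running 30.8555)
Perimeter = 30.8555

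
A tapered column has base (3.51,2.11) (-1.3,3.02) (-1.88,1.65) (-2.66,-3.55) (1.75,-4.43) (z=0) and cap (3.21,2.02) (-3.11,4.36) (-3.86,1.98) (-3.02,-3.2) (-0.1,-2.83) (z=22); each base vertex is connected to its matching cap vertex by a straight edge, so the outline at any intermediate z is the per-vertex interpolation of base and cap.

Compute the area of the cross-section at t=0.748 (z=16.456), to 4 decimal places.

Area at t=0.748: 32.8881

Cross-section at t=0.748: each vertex is (1-t)·p0[i] + t·p1[i].
  v1: (1-0.748)·(3.51,2.11) + 0.748·(3.21,2.02) = (3.2856,2.0427)
  v2: (1-0.748)·(-1.3,3.02) + 0.748·(-3.11,4.36) = (-2.6539,4.0223)
  v3: (1-0.748)·(-1.88,1.65) + 0.748·(-3.86,1.98) = (-3.3610,1.8968)
  v4: (1-0.748)·(-2.66,-3.55) + 0.748·(-3.02,-3.2) = (-2.9293,-3.2882)
  v5: (1-0.748)·(1.75,-4.43) + 0.748·(-0.1,-2.83) = (0.3662,-3.2332)
Shoelace sum Σ(x_i·y_{i+1} − x_{i+1}·y_i):
  i=1: 3.2856·4.0223 − -2.6539·2.0427 = +18.6368 (running +18.6368)
  i=2: -2.6539·1.8968 − -3.3610·4.0223 = +8.4852 (running +27.1220)
  i=3: -3.3610·-3.2882 − -2.9293·1.8968 = +16.6081 (running +43.7301)
  i=4: -2.9293·-3.2332 − 0.3662·-3.2882 = +10.6751 (running +54.4052)
  i=5: 0.3662·2.0427 − 3.2856·-3.2332 = +11.3710 (running +65.7762)
Area = |Σ|/2 = |65.7762|/2 = 32.8881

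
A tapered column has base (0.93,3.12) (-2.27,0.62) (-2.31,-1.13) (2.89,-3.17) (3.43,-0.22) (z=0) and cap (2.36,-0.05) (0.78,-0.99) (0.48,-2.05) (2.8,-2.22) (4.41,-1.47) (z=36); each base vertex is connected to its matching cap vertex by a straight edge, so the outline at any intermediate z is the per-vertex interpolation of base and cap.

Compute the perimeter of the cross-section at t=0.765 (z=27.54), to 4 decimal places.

Cross-section at t=0.765: each vertex is (1-t)·p0[i] + t·p1[i].
  v1: (1-0.765)·(0.93,3.12) + 0.765·(2.36,-0.05) = (2.0239,0.6949)
  v2: (1-0.765)·(-2.27,0.62) + 0.765·(0.78,-0.99) = (0.0633,-0.6117)
  v3: (1-0.765)·(-2.31,-1.13) + 0.765·(0.48,-2.05) = (-0.1756,-1.8338)
  v4: (1-0.765)·(2.89,-3.17) + 0.765·(2.8,-2.22) = (2.8211,-2.4432)
  v5: (1-0.765)·(3.43,-0.22) + 0.765·(4.41,-1.47) = (4.1797,-1.1763)
Perimeter = Σ |v_{i+1} − v_i|:
  edge 1→2: √(-1.9607² + -1.3066²) = 2.3562 (running 2.3562)
  edge 2→3: √(-0.2389² + -1.2221²) = 1.2453 (running 3.6015)
  edge 3→4: √(2.9968² + -0.6095²) = 3.0581 (running 6.6596)
  edge 4→5: √(1.3586² + 1.2670²) = 1.8577 (running 8.5173)
  edge 5→1: √(-2.1558² + 1.8712²) = 2.8546 (running 11.3719)
Perimeter = 11.3719

Perimeter at t=0.765: 11.3719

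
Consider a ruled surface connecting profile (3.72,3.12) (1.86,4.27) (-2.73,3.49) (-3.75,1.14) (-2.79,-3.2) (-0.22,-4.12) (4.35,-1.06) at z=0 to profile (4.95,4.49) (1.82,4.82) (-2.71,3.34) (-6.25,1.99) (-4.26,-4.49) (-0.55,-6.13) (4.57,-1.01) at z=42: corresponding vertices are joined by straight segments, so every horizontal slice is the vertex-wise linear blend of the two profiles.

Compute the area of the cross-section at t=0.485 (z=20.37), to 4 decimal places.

Area at t=0.485: 64.6181

Cross-section at t=0.485: each vertex is (1-t)·p0[i] + t·p1[i].
  v1: (1-0.485)·(3.72,3.12) + 0.485·(4.95,4.49) = (4.3166,3.7844)
  v2: (1-0.485)·(1.86,4.27) + 0.485·(1.82,4.82) = (1.8406,4.5367)
  v3: (1-0.485)·(-2.73,3.49) + 0.485·(-2.71,3.34) = (-2.7203,3.4173)
  v4: (1-0.485)·(-3.75,1.14) + 0.485·(-6.25,1.99) = (-4.9625,1.5522)
  v5: (1-0.485)·(-2.79,-3.2) + 0.485·(-4.26,-4.49) = (-3.5030,-3.8256)
  v6: (1-0.485)·(-0.22,-4.12) + 0.485·(-0.55,-6.13) = (-0.3800,-5.0948)
  v7: (1-0.485)·(4.35,-1.06) + 0.485·(4.57,-1.01) = (4.4567,-1.0358)
Shoelace sum Σ(x_i·y_{i+1} − x_{i+1}·y_i):
  i=1: 4.3166·4.5367 − 1.8406·3.7844 = +12.6174 (running +12.6174)
  i=2: 1.8406·3.4173 − -2.7203·4.5367 = +18.6311 (running +31.2486)
  i=3: -2.7203·1.5522 − -4.9625·3.4173 = +12.7355 (running +43.9841)
  i=4: -4.9625·-3.8256 − -3.5030·1.5522 = +24.4222 (running +68.4063)
  i=5: -3.5030·-5.0948 − -0.3800·-3.8256 = +16.3931 (running +84.7994)
  i=6: -0.3800·-1.0358 − 4.4567·-5.0948 = +23.0999 (running +107.8992)
  i=7: 4.4567·3.7844 − 4.3166·-1.0358 = +21.3370 (running +129.2363)
Area = |Σ|/2 = |129.2363|/2 = 64.6181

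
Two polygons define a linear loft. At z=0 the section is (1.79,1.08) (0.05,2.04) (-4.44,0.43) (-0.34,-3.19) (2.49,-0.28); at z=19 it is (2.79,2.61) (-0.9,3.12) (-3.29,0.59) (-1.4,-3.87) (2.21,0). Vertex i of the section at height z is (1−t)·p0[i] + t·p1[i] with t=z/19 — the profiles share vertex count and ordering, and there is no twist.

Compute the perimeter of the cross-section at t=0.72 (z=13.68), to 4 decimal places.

Perimeter at t=0.72: 19.0849

Cross-section at t=0.72: each vertex is (1-t)·p0[i] + t·p1[i].
  v1: (1-0.72)·(1.79,1.08) + 0.72·(2.79,2.61) = (2.5100,2.1816)
  v2: (1-0.72)·(0.05,2.04) + 0.72·(-0.9,3.12) = (-0.6340,2.8176)
  v3: (1-0.72)·(-4.44,0.43) + 0.72·(-3.29,0.59) = (-3.6120,0.5452)
  v4: (1-0.72)·(-0.34,-3.19) + 0.72·(-1.4,-3.87) = (-1.1032,-3.6796)
  v5: (1-0.72)·(2.49,-0.28) + 0.72·(2.21,0) = (2.2884,-0.0784)
Perimeter = Σ |v_{i+1} − v_i|:
  edge 1→2: √(-3.1440² + 0.6360²) = 3.2077 (running 3.2077)
  edge 2→3: √(-2.9780² + -2.2724²) = 3.7460 (running 6.9537)
  edge 3→4: √(2.5088² + -4.2248²) = 4.9136 (running 11.8672)
  edge 4→5: √(3.3916² + 3.6012²) = 4.9469 (running 16.8141)
  edge 5→1: √(0.2216² + 2.2600²) = 2.2708 (running 19.0849)
Perimeter = 19.0849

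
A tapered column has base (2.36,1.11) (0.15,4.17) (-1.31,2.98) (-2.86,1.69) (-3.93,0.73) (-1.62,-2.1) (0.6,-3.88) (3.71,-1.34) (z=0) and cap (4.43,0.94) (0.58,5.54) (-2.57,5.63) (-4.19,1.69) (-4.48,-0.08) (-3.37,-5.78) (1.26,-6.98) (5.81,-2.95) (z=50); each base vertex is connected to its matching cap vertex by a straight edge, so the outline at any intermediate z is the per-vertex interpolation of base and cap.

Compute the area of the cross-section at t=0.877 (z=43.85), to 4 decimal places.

Area at t=0.877: 81.6114

Cross-section at t=0.877: each vertex is (1-t)·p0[i] + t·p1[i].
  v1: (1-0.877)·(2.36,1.11) + 0.877·(4.43,0.94) = (4.1754,0.9609)
  v2: (1-0.877)·(0.15,4.17) + 0.877·(0.58,5.54) = (0.5271,5.3715)
  v3: (1-0.877)·(-1.31,2.98) + 0.877·(-2.57,5.63) = (-2.4150,5.3040)
  v4: (1-0.877)·(-2.86,1.69) + 0.877·(-4.19,1.69) = (-4.0264,1.6900)
  v5: (1-0.877)·(-3.93,0.73) + 0.877·(-4.48,-0.08) = (-4.4123,0.0196)
  v6: (1-0.877)·(-1.62,-2.1) + 0.877·(-3.37,-5.78) = (-3.1548,-5.3274)
  v7: (1-0.877)·(0.6,-3.88) + 0.877·(1.26,-6.98) = (1.1788,-6.5987)
  v8: (1-0.877)·(3.71,-1.34) + 0.877·(5.81,-2.95) = (5.5517,-2.7520)
Shoelace sum Σ(x_i·y_{i+1} − x_{i+1}·y_i):
  i=1: 4.1754·5.3715 − 0.5271·0.9609 = +21.9216 (running +21.9216)
  i=2: 0.5271·5.3040 − -2.4150·5.3715 = +15.7681 (running +37.6896)
  i=3: -2.4150·1.6900 − -4.0264·5.3040 = +17.2749 (running +54.9645)
  i=4: -4.0264·0.0196 − -4.4123·1.6900 = +7.3778 (running +62.3424)
  i=5: -4.4123·-5.3274 − -3.1548·0.0196 = +23.5681 (running +85.9105)
  i=6: -3.1548·-6.5987 − 1.1788·-5.3274 = +27.0972 (running +113.0077)
  i=7: 1.1788·-2.7520 − 5.5517·-6.5987 = +33.3899 (running +146.3976)
  i=8: 5.5517·0.9609 − 4.1754·-2.7520 = +16.8252 (running +163.2229)
Area = |Σ|/2 = |163.2229|/2 = 81.6114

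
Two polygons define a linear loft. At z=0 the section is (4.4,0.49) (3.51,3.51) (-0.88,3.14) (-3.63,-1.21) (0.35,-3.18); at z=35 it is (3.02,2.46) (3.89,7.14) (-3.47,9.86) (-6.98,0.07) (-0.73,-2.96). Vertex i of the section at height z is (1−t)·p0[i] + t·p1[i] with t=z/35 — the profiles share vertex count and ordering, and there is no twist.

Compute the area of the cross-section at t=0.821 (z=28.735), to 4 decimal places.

Area at t=0.821: 74.5912

Cross-section at t=0.821: each vertex is (1-t)·p0[i] + t·p1[i].
  v1: (1-0.821)·(4.4,0.49) + 0.821·(3.02,2.46) = (3.2670,2.1074)
  v2: (1-0.821)·(3.51,3.51) + 0.821·(3.89,7.14) = (3.8220,6.4902)
  v3: (1-0.821)·(-0.88,3.14) + 0.821·(-3.47,9.86) = (-3.0064,8.6571)
  v4: (1-0.821)·(-3.63,-1.21) + 0.821·(-6.98,0.07) = (-6.3803,-0.1591)
  v5: (1-0.821)·(0.35,-3.18) + 0.821·(-0.73,-2.96) = (-0.5367,-2.9994)
Shoelace sum Σ(x_i·y_{i+1} − x_{i+1}·y_i):
  i=1: 3.2670·6.4902 − 3.8220·2.1074 = +13.1494 (running +13.1494)
  i=2: 3.8220·8.6571 − -3.0064·6.4902 = +52.5995 (running +65.7489)
  i=3: -3.0064·-0.1591 − -6.3803·8.6571 = +55.7138 (running +121.4627)
  i=4: -6.3803·-2.9994 − -0.5367·-0.1591 = +19.0517 (running +140.5144)
  i=5: -0.5367·2.1074 − 3.2670·-2.9994 = +8.6681 (running +149.1825)
Area = |Σ|/2 = |149.1825|/2 = 74.5912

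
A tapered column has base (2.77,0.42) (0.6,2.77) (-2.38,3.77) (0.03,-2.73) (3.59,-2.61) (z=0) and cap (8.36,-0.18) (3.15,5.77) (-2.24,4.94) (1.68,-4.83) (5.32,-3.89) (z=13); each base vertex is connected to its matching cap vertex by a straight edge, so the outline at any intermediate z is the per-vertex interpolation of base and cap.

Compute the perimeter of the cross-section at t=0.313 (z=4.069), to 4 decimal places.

Perimeter at t=0.313: 23.3588

Cross-section at t=0.313: each vertex is (1-t)·p0[i] + t·p1[i].
  v1: (1-0.313)·(2.77,0.42) + 0.313·(8.36,-0.18) = (4.5197,0.2322)
  v2: (1-0.313)·(0.6,2.77) + 0.313·(3.15,5.77) = (1.3982,3.7090)
  v3: (1-0.313)·(-2.38,3.77) + 0.313·(-2.24,4.94) = (-2.3362,4.1362)
  v4: (1-0.313)·(0.03,-2.73) + 0.313·(1.68,-4.83) = (0.5464,-3.3873)
  v5: (1-0.313)·(3.59,-2.61) + 0.313·(5.32,-3.89) = (4.1315,-3.0106)
Perimeter = Σ |v_{i+1} − v_i|:
  edge 1→2: √(-3.1215² + 3.4768²) = 4.6725 (running 4.6725)
  edge 2→3: √(-3.7343² + 0.4272²) = 3.7587 (running 8.4312)
  edge 3→4: √(2.8826² + -7.5235²) = 8.0568 (running 16.4880)
  edge 4→5: √(3.5850² + 0.3767²) = 3.6048 (running 20.0928)
  edge 5→1: √(0.3882² + 3.2428²) = 3.2660 (running 23.3588)
Perimeter = 23.3588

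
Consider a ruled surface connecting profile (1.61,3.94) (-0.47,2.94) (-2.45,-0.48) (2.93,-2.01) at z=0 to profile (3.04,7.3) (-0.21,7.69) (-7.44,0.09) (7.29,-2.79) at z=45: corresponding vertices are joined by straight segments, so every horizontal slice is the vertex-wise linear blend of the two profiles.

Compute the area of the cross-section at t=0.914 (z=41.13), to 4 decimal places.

Area at t=0.914: 74.5702

Cross-section at t=0.914: each vertex is (1-t)·p0[i] + t·p1[i].
  v1: (1-0.914)·(1.61,3.94) + 0.914·(3.04,7.3) = (2.9170,7.0110)
  v2: (1-0.914)·(-0.47,2.94) + 0.914·(-0.21,7.69) = (-0.2324,7.2815)
  v3: (1-0.914)·(-2.45,-0.48) + 0.914·(-7.44,0.09) = (-7.0109,0.0410)
  v4: (1-0.914)·(2.93,-2.01) + 0.914·(7.29,-2.79) = (6.9150,-2.7229)
Shoelace sum Σ(x_i·y_{i+1} − x_{i+1}·y_i):
  i=1: 2.9170·7.2815 − -0.2324·7.0110 = +22.8694 (running +22.8694)
  i=2: -0.2324·0.0410 − -7.0109·7.2815 = +51.0401 (running +73.9094)
  i=3: -7.0109·-2.7229 − 6.9150·0.0410 = +18.8066 (running +92.7161)
  i=4: 6.9150·7.0110 − 2.9170·-2.7229 = +56.4244 (running +149.1405)
Area = |Σ|/2 = |149.1405|/2 = 74.5702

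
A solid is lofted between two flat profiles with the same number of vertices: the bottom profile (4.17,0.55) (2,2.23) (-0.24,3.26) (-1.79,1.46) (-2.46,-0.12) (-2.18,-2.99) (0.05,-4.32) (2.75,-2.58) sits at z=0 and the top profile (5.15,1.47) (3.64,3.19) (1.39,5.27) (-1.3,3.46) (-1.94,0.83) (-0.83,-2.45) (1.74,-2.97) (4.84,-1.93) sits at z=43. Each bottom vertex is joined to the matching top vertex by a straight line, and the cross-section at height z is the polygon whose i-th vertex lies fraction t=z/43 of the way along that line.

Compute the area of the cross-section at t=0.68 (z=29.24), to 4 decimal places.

Area at t=0.68: 38.5253

Cross-section at t=0.68: each vertex is (1-t)·p0[i] + t·p1[i].
  v1: (1-0.68)·(4.17,0.55) + 0.68·(5.15,1.47) = (4.8364,1.1756)
  v2: (1-0.68)·(2,2.23) + 0.68·(3.64,3.19) = (3.1152,2.8828)
  v3: (1-0.68)·(-0.24,3.26) + 0.68·(1.39,5.27) = (0.8684,4.6268)
  v4: (1-0.68)·(-1.79,1.46) + 0.68·(-1.3,3.46) = (-1.4568,2.8200)
  v5: (1-0.68)·(-2.46,-0.12) + 0.68·(-1.94,0.83) = (-2.1064,0.5260)
  v6: (1-0.68)·(-2.18,-2.99) + 0.68·(-0.83,-2.45) = (-1.2620,-2.6228)
  v7: (1-0.68)·(0.05,-4.32) + 0.68·(1.74,-2.97) = (1.1992,-3.4020)
  v8: (1-0.68)·(2.75,-2.58) + 0.68·(4.84,-1.93) = (4.1712,-2.1380)
Shoelace sum Σ(x_i·y_{i+1} − x_{i+1}·y_i):
  i=1: 4.8364·2.8828 − 3.1152·1.1756 = +10.2801 (running +10.2801)
  i=2: 3.1152·4.6268 − 0.8684·2.8828 = +11.9100 (running +22.1901)
  i=3: 0.8684·2.8200 − -1.4568·4.6268 = +9.1892 (running +31.3793)
  i=4: -1.4568·0.5260 − -2.1064·2.8200 = +5.1738 (running +36.5531)
  i=5: -2.1064·-2.6228 − -1.2620·0.5260 = +6.1885 (running +42.7416)
  i=6: -1.2620·-3.4020 − 1.1992·-2.6228 = +7.4386 (running +50.1802)
  i=7: 1.1992·-2.1380 − 4.1712·-3.4020 = +11.6265 (running +61.8067)
  i=8: 4.1712·1.1756 − 4.8364·-2.1380 = +15.2439 (running +77.0506)
Area = |Σ|/2 = |77.0506|/2 = 38.5253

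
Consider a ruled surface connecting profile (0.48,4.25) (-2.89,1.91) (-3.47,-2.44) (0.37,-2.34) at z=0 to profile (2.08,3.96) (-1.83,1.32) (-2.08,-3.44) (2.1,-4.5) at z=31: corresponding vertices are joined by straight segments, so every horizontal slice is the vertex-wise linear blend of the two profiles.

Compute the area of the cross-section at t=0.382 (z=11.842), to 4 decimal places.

Cross-section at t=0.382: each vertex is (1-t)·p0[i] + t·p1[i].
  v1: (1-0.382)·(0.48,4.25) + 0.382·(2.08,3.96) = (1.0912,4.1392)
  v2: (1-0.382)·(-2.89,1.91) + 0.382·(-1.83,1.32) = (-2.4851,1.6846)
  v3: (1-0.382)·(-3.47,-2.44) + 0.382·(-2.08,-3.44) = (-2.9390,-2.8220)
  v4: (1-0.382)·(0.37,-2.34) + 0.382·(2.1,-4.5) = (1.0309,-3.1651)
Shoelace sum Σ(x_i·y_{i+1} − x_{i+1}·y_i):
  i=1: 1.0912·1.6846 − -2.4851·4.1392 = +12.1246 (running +12.1246)
  i=2: -2.4851·-2.8220 − -2.9390·1.6846 = +11.9640 (running +24.0886)
  i=3: -2.9390·-3.1651 − 1.0309·-2.8220 = +12.2114 (running +36.3000)
  i=4: 1.0309·4.1392 − 1.0912·-3.1651 = +7.7207 (running +44.0208)
Area = |Σ|/2 = |44.0208|/2 = 22.0104

Area at t=0.382: 22.0104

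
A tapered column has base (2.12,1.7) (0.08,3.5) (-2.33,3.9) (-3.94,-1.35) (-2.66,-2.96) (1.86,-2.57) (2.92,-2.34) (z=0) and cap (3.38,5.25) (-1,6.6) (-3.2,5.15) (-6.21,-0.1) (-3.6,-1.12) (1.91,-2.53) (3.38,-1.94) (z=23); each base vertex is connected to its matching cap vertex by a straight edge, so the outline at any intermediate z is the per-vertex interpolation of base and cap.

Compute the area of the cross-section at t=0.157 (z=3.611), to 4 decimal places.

Cross-section at t=0.157: each vertex is (1-t)·p0[i] + t·p1[i].
  v1: (1-0.157)·(2.12,1.7) + 0.157·(3.38,5.25) = (2.3178,2.2573)
  v2: (1-0.157)·(0.08,3.5) + 0.157·(-1,6.6) = (-0.0896,3.9867)
  v3: (1-0.157)·(-2.33,3.9) + 0.157·(-3.2,5.15) = (-2.4666,4.0962)
  v4: (1-0.157)·(-3.94,-1.35) + 0.157·(-6.21,-0.1) = (-4.2964,-1.1538)
  v5: (1-0.157)·(-2.66,-2.96) + 0.157·(-3.6,-1.12) = (-2.8076,-2.6711)
  v6: (1-0.157)·(1.86,-2.57) + 0.157·(1.91,-2.53) = (1.8678,-2.5637)
  v7: (1-0.157)·(2.92,-2.34) + 0.157·(3.38,-1.94) = (2.9922,-2.2772)
Shoelace sum Σ(x_i·y_{i+1} − x_{i+1}·y_i):
  i=1: 2.3178·3.9867 − -0.0896·2.2573 = +9.4426 (running +9.4426)
  i=2: -0.0896·4.0962 − -2.4666·3.9867 = +9.4667 (running +18.9093)
  i=3: -2.4666·-1.1538 − -4.2964·4.0962 = +20.4449 (running +39.3542)
  i=4: -4.2964·-2.6711 − -2.8076·-1.1538 = +8.2369 (running +47.5912)
  i=5: -2.8076·-2.5637 − 1.8678·-2.6711 = +12.1871 (running +59.7783)
  i=6: 1.8678·-2.2772 − 2.9922·-2.5637 = +3.4177 (running +63.1960)
  i=7: 2.9922·2.2573 − 2.3178·-2.2772 = +12.0326 (running +75.2286)
Area = |Σ|/2 = |75.2286|/2 = 37.6143

Area at t=0.157: 37.6143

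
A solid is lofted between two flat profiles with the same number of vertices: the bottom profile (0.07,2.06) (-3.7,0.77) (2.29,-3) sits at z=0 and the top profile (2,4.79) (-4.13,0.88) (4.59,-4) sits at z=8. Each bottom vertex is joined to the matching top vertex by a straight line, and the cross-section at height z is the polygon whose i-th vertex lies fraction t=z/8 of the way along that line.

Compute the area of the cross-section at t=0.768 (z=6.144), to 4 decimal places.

Cross-section at t=0.768: each vertex is (1-t)·p0[i] + t·p1[i].
  v1: (1-0.768)·(0.07,2.06) + 0.768·(2,4.79) = (1.5522,4.1566)
  v2: (1-0.768)·(-3.7,0.77) + 0.768·(-4.13,0.88) = (-4.0302,0.8545)
  v3: (1-0.768)·(2.29,-3) + 0.768·(4.59,-4) = (4.0564,-3.7680)
Shoelace sum Σ(x_i·y_{i+1} − x_{i+1}·y_i):
  i=1: 1.5522·0.8545 − -4.0302·4.1566 = +18.0786 (running +18.0786)
  i=2: -4.0302·-3.7680 − 4.0564·0.8545 = +11.7198 (running +29.7984)
  i=3: 4.0564·4.1566 − 1.5522·-3.7680 = +22.7098 (running +52.5083)
Area = |Σ|/2 = |52.5083|/2 = 26.2541

Area at t=0.768: 26.2541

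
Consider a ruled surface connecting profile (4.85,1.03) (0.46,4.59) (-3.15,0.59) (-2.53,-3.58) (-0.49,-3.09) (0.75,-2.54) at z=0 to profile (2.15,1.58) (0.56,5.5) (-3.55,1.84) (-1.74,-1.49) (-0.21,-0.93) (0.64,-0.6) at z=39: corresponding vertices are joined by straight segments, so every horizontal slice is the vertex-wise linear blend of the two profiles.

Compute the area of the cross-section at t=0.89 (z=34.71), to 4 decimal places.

Area at t=0.89: 23.5219

Cross-section at t=0.89: each vertex is (1-t)·p0[i] + t·p1[i].
  v1: (1-0.89)·(4.85,1.03) + 0.89·(2.15,1.58) = (2.4470,1.5195)
  v2: (1-0.89)·(0.46,4.59) + 0.89·(0.56,5.5) = (0.5490,5.3999)
  v3: (1-0.89)·(-3.15,0.59) + 0.89·(-3.55,1.84) = (-3.5060,1.7025)
  v4: (1-0.89)·(-2.53,-3.58) + 0.89·(-1.74,-1.49) = (-1.8269,-1.7199)
  v5: (1-0.89)·(-0.49,-3.09) + 0.89·(-0.21,-0.93) = (-0.2408,-1.1676)
  v6: (1-0.89)·(0.75,-2.54) + 0.89·(0.64,-0.6) = (0.6521,-0.8134)
Shoelace sum Σ(x_i·y_{i+1} − x_{i+1}·y_i):
  i=1: 2.4470·5.3999 − 0.5490·1.5195 = +12.3793 (running +12.3793)
  i=2: 0.5490·1.7025 − -3.5060·5.3999 = +19.8667 (running +32.2461)
  i=3: -3.5060·-1.7199 − -1.8269·1.7025 = +9.1403 (running +41.3863)
  i=4: -1.8269·-1.1676 − -0.2408·-1.7199 = +1.7189 (running +43.1053)
  i=5: -0.2408·-0.8134 − 0.6521·-1.1676 = +0.9573 (running +44.0625)
  i=6: 0.6521·1.5195 − 2.4470·-0.8134 = +2.9813 (running +47.0438)
Area = |Σ|/2 = |47.0438|/2 = 23.5219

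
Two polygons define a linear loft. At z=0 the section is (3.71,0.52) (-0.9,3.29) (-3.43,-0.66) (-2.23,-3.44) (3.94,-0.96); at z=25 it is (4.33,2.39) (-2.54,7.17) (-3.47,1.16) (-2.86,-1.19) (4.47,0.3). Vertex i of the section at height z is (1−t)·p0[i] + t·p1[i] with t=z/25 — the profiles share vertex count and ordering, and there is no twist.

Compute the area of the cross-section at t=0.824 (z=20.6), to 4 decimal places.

Area at t=0.824: 37.9060

Cross-section at t=0.824: each vertex is (1-t)·p0[i] + t·p1[i].
  v1: (1-0.824)·(3.71,0.52) + 0.824·(4.33,2.39) = (4.2209,2.0609)
  v2: (1-0.824)·(-0.9,3.29) + 0.824·(-2.54,7.17) = (-2.2514,6.4871)
  v3: (1-0.824)·(-3.43,-0.66) + 0.824·(-3.47,1.16) = (-3.4630,0.8397)
  v4: (1-0.824)·(-2.23,-3.44) + 0.824·(-2.86,-1.19) = (-2.7491,-1.5860)
  v5: (1-0.824)·(3.94,-0.96) + 0.824·(4.47,0.3) = (4.3767,0.0782)
Shoelace sum Σ(x_i·y_{i+1} − x_{i+1}·y_i):
  i=1: 4.2209·6.4871 − -2.2514·2.0609 = +32.0211 (running +32.0211)
  i=2: -2.2514·0.8397 − -3.4630·6.4871 = +20.5742 (running +52.5954)
  i=3: -3.4630·-1.5860 − -2.7491·0.8397 = +7.8006 (running +60.3960)
  i=4: -2.7491·0.0782 − 4.3767·-1.5860 = +6.7264 (running +67.1224)
  i=5: 4.3767·2.0609 − 4.2209·0.0782 = +8.6897 (running +75.8120)
Area = |Σ|/2 = |75.8120|/2 = 37.9060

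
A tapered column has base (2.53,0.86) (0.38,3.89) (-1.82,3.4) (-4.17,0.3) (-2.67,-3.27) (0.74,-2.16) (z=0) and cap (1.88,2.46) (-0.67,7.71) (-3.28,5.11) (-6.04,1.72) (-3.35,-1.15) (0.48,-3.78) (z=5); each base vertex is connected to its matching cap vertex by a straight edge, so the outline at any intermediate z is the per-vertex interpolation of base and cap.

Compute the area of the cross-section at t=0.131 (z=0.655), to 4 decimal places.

Cross-section at t=0.131: each vertex is (1-t)·p0[i] + t·p1[i].
  v1: (1-0.131)·(2.53,0.86) + 0.131·(1.88,2.46) = (2.4448,1.0696)
  v2: (1-0.131)·(0.38,3.89) + 0.131·(-0.67,7.71) = (0.2424,4.3904)
  v3: (1-0.131)·(-1.82,3.4) + 0.131·(-3.28,5.11) = (-2.0113,3.6240)
  v4: (1-0.131)·(-4.17,0.3) + 0.131·(-6.04,1.72) = (-4.4150,0.4860)
  v5: (1-0.131)·(-2.67,-3.27) + 0.131·(-3.35,-1.15) = (-2.7591,-2.9923)
  v6: (1-0.131)·(0.74,-2.16) + 0.131·(0.48,-3.78) = (0.7059,-2.3722)
Shoelace sum Σ(x_i·y_{i+1} − x_{i+1}·y_i):
  i=1: 2.4448·4.3904 − 0.2424·1.0696 = +10.4746 (running +10.4746)
  i=2: 0.2424·3.6240 − -2.0113·4.3904 = +9.7089 (running +20.1835)
  i=3: -2.0113·0.4860 − -4.4150·3.6240 = +15.0224 (running +35.2059)
  i=4: -4.4150·-2.9923 − -2.7591·0.4860 = +14.5518 (running +49.7577)
  i=5: -2.7591·-2.3722 − 0.7059·-2.9923 = +8.6575 (running +58.4152)
  i=6: 0.7059·1.0696 − 2.4448·-2.3722 = +6.5548 (running +64.9700)
Area = |Σ|/2 = |64.9700|/2 = 32.4850

Area at t=0.131: 32.4850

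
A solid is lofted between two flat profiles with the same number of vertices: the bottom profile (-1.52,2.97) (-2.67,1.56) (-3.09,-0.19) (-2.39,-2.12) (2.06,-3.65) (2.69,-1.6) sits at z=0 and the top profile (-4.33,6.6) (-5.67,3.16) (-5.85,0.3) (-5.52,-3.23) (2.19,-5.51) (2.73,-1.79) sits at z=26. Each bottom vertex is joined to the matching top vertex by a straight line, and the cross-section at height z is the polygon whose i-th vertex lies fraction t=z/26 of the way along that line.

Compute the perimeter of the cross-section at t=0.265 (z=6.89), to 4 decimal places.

Perimeter at t=0.265: 22.4170

Cross-section at t=0.265: each vertex is (1-t)·p0[i] + t·p1[i].
  v1: (1-0.265)·(-1.52,2.97) + 0.265·(-4.33,6.6) = (-2.2647,3.9319)
  v2: (1-0.265)·(-2.67,1.56) + 0.265·(-5.67,3.16) = (-3.4650,1.9840)
  v3: (1-0.265)·(-3.09,-0.19) + 0.265·(-5.85,0.3) = (-3.8214,-0.0601)
  v4: (1-0.265)·(-2.39,-2.12) + 0.265·(-5.52,-3.23) = (-3.2195,-2.4142)
  v5: (1-0.265)·(2.06,-3.65) + 0.265·(2.19,-5.51) = (2.0945,-4.1429)
  v6: (1-0.265)·(2.69,-1.6) + 0.265·(2.73,-1.79) = (2.7006,-1.6503)
Perimeter = Σ |v_{i+1} − v_i|:
  edge 1→2: √(-1.2003² + -1.9479²) = 2.2881 (running 2.2881)
  edge 2→3: √(-0.3564² + -2.0442²) = 2.0750 (running 4.3631)
  edge 3→4: √(0.6019² + -2.3540²) = 2.4297 (running 6.7928)
  edge 4→5: √(5.3139² + -1.7287²) = 5.5880 (running 12.3809)
  edge 5→6: √(0.6061² + 2.4926²) = 2.5652 (running 14.9460)
  edge 6→1: √(-4.9653² + 5.5823²) = 7.4710 (running 22.4170)
Perimeter = 22.4170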